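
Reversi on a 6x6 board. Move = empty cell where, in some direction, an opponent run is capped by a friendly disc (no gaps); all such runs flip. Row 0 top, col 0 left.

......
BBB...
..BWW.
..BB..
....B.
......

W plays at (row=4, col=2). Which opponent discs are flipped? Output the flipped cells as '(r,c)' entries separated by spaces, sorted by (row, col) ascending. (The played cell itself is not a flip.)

Dir NW: first cell '.' (not opp) -> no flip
Dir N: opp run (3,2) (2,2) (1,2), next='.' -> no flip
Dir NE: opp run (3,3) capped by W -> flip
Dir W: first cell '.' (not opp) -> no flip
Dir E: first cell '.' (not opp) -> no flip
Dir SW: first cell '.' (not opp) -> no flip
Dir S: first cell '.' (not opp) -> no flip
Dir SE: first cell '.' (not opp) -> no flip

Answer: (3,3)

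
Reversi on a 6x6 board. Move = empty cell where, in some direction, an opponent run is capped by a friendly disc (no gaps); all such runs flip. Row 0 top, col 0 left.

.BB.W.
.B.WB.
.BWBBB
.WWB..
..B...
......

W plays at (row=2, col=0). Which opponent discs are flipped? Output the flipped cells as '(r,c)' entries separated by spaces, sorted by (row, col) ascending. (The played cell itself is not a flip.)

Dir NW: edge -> no flip
Dir N: first cell '.' (not opp) -> no flip
Dir NE: opp run (1,1) (0,2), next=edge -> no flip
Dir W: edge -> no flip
Dir E: opp run (2,1) capped by W -> flip
Dir SW: edge -> no flip
Dir S: first cell '.' (not opp) -> no flip
Dir SE: first cell 'W' (not opp) -> no flip

Answer: (2,1)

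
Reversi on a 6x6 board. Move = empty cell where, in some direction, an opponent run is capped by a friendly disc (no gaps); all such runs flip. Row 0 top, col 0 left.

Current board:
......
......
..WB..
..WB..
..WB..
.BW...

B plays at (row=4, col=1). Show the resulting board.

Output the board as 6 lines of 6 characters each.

Answer: ......
......
..WB..
..BB..
.BBB..
.BW...

Derivation:
Place B at (4,1); scan 8 dirs for brackets.
Dir NW: first cell '.' (not opp) -> no flip
Dir N: first cell '.' (not opp) -> no flip
Dir NE: opp run (3,2) capped by B -> flip
Dir W: first cell '.' (not opp) -> no flip
Dir E: opp run (4,2) capped by B -> flip
Dir SW: first cell '.' (not opp) -> no flip
Dir S: first cell 'B' (not opp) -> no flip
Dir SE: opp run (5,2), next=edge -> no flip
All flips: (3,2) (4,2)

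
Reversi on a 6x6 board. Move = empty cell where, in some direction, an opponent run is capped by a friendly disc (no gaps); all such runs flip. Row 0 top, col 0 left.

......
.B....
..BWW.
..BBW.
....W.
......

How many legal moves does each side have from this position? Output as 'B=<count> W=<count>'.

Answer: B=6 W=6

Derivation:
-- B to move --
(1,2): no bracket -> illegal
(1,3): flips 1 -> legal
(1,4): flips 1 -> legal
(1,5): flips 1 -> legal
(2,5): flips 2 -> legal
(3,5): flips 1 -> legal
(4,3): no bracket -> illegal
(4,5): no bracket -> illegal
(5,3): no bracket -> illegal
(5,4): no bracket -> illegal
(5,5): flips 1 -> legal
B mobility = 6
-- W to move --
(0,0): flips 3 -> legal
(0,1): no bracket -> illegal
(0,2): no bracket -> illegal
(1,0): no bracket -> illegal
(1,2): no bracket -> illegal
(1,3): no bracket -> illegal
(2,0): no bracket -> illegal
(2,1): flips 1 -> legal
(3,1): flips 2 -> legal
(4,1): flips 1 -> legal
(4,2): flips 1 -> legal
(4,3): flips 1 -> legal
W mobility = 6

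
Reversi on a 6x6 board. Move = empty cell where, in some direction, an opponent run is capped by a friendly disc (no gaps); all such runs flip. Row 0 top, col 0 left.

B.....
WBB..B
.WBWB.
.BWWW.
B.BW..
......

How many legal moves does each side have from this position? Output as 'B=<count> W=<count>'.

-- B to move --
(0,1): no bracket -> illegal
(1,3): no bracket -> illegal
(1,4): no bracket -> illegal
(2,0): flips 2 -> legal
(2,5): no bracket -> illegal
(3,0): flips 1 -> legal
(3,5): flips 3 -> legal
(4,1): no bracket -> illegal
(4,4): flips 3 -> legal
(4,5): flips 2 -> legal
(5,2): no bracket -> illegal
(5,3): no bracket -> illegal
(5,4): no bracket -> illegal
B mobility = 5
-- W to move --
(0,1): flips 2 -> legal
(0,2): flips 2 -> legal
(0,3): flips 1 -> legal
(0,4): no bracket -> illegal
(0,5): no bracket -> illegal
(1,3): flips 2 -> legal
(1,4): flips 1 -> legal
(2,0): no bracket -> illegal
(2,5): flips 1 -> legal
(3,0): flips 1 -> legal
(3,5): no bracket -> illegal
(4,1): flips 2 -> legal
(5,0): no bracket -> illegal
(5,1): flips 1 -> legal
(5,2): flips 1 -> legal
(5,3): no bracket -> illegal
W mobility = 10

Answer: B=5 W=10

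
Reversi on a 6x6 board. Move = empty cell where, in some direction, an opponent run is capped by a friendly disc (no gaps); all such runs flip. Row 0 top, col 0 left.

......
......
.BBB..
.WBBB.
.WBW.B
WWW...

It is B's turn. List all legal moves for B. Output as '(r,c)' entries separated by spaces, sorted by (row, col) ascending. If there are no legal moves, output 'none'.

(2,0): flips 1 -> legal
(3,0): flips 1 -> legal
(4,0): flips 2 -> legal
(4,4): flips 1 -> legal
(5,3): flips 1 -> legal
(5,4): flips 1 -> legal

Answer: (2,0) (3,0) (4,0) (4,4) (5,3) (5,4)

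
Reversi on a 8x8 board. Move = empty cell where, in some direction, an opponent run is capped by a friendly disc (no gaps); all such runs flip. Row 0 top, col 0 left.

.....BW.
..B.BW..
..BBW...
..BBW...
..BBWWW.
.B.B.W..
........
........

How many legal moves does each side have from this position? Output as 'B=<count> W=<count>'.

-- B to move --
(0,4): no bracket -> illegal
(0,7): flips 1 -> legal
(1,3): no bracket -> illegal
(1,6): flips 1 -> legal
(1,7): no bracket -> illegal
(2,5): flips 3 -> legal
(2,6): no bracket -> illegal
(3,5): flips 2 -> legal
(3,6): no bracket -> illegal
(3,7): no bracket -> illegal
(4,7): flips 3 -> legal
(5,4): flips 3 -> legal
(5,6): flips 2 -> legal
(5,7): no bracket -> illegal
(6,4): no bracket -> illegal
(6,5): no bracket -> illegal
(6,6): flips 2 -> legal
B mobility = 8
-- W to move --
(0,1): flips 2 -> legal
(0,2): no bracket -> illegal
(0,3): no bracket -> illegal
(0,4): flips 2 -> legal
(1,1): flips 2 -> legal
(1,3): flips 1 -> legal
(1,6): no bracket -> illegal
(2,1): flips 2 -> legal
(2,5): no bracket -> illegal
(3,1): flips 2 -> legal
(4,0): no bracket -> illegal
(4,1): flips 2 -> legal
(5,0): no bracket -> illegal
(5,2): flips 1 -> legal
(5,4): no bracket -> illegal
(6,0): flips 3 -> legal
(6,1): no bracket -> illegal
(6,2): flips 1 -> legal
(6,3): no bracket -> illegal
(6,4): no bracket -> illegal
W mobility = 10

Answer: B=8 W=10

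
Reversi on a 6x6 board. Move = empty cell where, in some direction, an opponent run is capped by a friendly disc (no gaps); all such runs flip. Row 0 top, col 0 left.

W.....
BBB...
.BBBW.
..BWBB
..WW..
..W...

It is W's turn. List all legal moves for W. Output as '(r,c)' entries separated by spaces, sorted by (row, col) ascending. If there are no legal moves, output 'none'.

Answer: (0,2) (1,3) (2,0) (2,5) (3,1) (4,4)

Derivation:
(0,1): no bracket -> illegal
(0,2): flips 3 -> legal
(0,3): no bracket -> illegal
(1,3): flips 1 -> legal
(1,4): no bracket -> illegal
(2,0): flips 4 -> legal
(2,5): flips 1 -> legal
(3,0): no bracket -> illegal
(3,1): flips 1 -> legal
(4,1): no bracket -> illegal
(4,4): flips 1 -> legal
(4,5): no bracket -> illegal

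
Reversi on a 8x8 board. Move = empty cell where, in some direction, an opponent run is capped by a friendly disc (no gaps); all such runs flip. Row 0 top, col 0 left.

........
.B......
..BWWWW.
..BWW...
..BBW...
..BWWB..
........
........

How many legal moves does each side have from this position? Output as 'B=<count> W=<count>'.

-- B to move --
(1,2): no bracket -> illegal
(1,3): flips 2 -> legal
(1,4): flips 1 -> legal
(1,5): flips 2 -> legal
(1,6): flips 2 -> legal
(1,7): no bracket -> illegal
(2,7): flips 4 -> legal
(3,5): flips 2 -> legal
(3,6): no bracket -> illegal
(3,7): no bracket -> illegal
(4,5): flips 1 -> legal
(6,2): no bracket -> illegal
(6,3): flips 1 -> legal
(6,4): flips 1 -> legal
(6,5): flips 1 -> legal
B mobility = 10
-- W to move --
(0,0): flips 2 -> legal
(0,1): no bracket -> illegal
(0,2): no bracket -> illegal
(1,0): no bracket -> illegal
(1,2): no bracket -> illegal
(1,3): no bracket -> illegal
(2,0): no bracket -> illegal
(2,1): flips 3 -> legal
(3,1): flips 2 -> legal
(4,1): flips 3 -> legal
(4,5): no bracket -> illegal
(4,6): no bracket -> illegal
(5,1): flips 2 -> legal
(5,6): flips 1 -> legal
(6,1): flips 2 -> legal
(6,2): no bracket -> illegal
(6,3): no bracket -> illegal
(6,4): no bracket -> illegal
(6,5): no bracket -> illegal
(6,6): flips 1 -> legal
W mobility = 8

Answer: B=10 W=8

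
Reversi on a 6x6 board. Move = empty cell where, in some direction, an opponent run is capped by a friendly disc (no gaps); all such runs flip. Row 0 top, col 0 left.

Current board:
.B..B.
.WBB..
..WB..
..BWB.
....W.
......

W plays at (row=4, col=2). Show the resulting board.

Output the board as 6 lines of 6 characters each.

Answer: .B..B.
.WBB..
..WB..
..WWB.
..W.W.
......

Derivation:
Place W at (4,2); scan 8 dirs for brackets.
Dir NW: first cell '.' (not opp) -> no flip
Dir N: opp run (3,2) capped by W -> flip
Dir NE: first cell 'W' (not opp) -> no flip
Dir W: first cell '.' (not opp) -> no flip
Dir E: first cell '.' (not opp) -> no flip
Dir SW: first cell '.' (not opp) -> no flip
Dir S: first cell '.' (not opp) -> no flip
Dir SE: first cell '.' (not opp) -> no flip
All flips: (3,2)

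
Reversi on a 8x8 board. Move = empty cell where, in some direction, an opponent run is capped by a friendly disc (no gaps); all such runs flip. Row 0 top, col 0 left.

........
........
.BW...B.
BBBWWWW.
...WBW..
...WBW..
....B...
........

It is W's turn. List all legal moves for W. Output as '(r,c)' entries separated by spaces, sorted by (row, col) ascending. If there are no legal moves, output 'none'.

Answer: (1,0) (1,6) (1,7) (2,0) (4,0) (4,2) (6,3) (6,5) (7,3) (7,4) (7,5)

Derivation:
(1,0): flips 2 -> legal
(1,1): no bracket -> illegal
(1,2): no bracket -> illegal
(1,5): no bracket -> illegal
(1,6): flips 1 -> legal
(1,7): flips 1 -> legal
(2,0): flips 1 -> legal
(2,3): no bracket -> illegal
(2,5): no bracket -> illegal
(2,7): no bracket -> illegal
(3,7): no bracket -> illegal
(4,0): flips 1 -> legal
(4,1): no bracket -> illegal
(4,2): flips 1 -> legal
(6,3): flips 1 -> legal
(6,5): flips 1 -> legal
(7,3): flips 1 -> legal
(7,4): flips 3 -> legal
(7,5): flips 1 -> legal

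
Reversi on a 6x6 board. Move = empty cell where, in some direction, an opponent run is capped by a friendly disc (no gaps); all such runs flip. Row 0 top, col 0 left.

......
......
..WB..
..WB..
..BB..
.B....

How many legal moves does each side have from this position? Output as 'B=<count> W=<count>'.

Answer: B=5 W=6

Derivation:
-- B to move --
(1,1): flips 1 -> legal
(1,2): flips 2 -> legal
(1,3): no bracket -> illegal
(2,1): flips 2 -> legal
(3,1): flips 1 -> legal
(4,1): flips 1 -> legal
B mobility = 5
-- W to move --
(1,2): no bracket -> illegal
(1,3): no bracket -> illegal
(1,4): flips 1 -> legal
(2,4): flips 1 -> legal
(3,1): no bracket -> illegal
(3,4): flips 1 -> legal
(4,0): no bracket -> illegal
(4,1): no bracket -> illegal
(4,4): flips 1 -> legal
(5,0): no bracket -> illegal
(5,2): flips 1 -> legal
(5,3): no bracket -> illegal
(5,4): flips 1 -> legal
W mobility = 6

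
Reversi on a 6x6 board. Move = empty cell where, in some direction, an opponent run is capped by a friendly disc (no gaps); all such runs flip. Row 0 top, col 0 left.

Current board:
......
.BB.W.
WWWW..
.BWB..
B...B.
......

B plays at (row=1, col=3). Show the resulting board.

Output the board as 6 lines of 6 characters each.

Place B at (1,3); scan 8 dirs for brackets.
Dir NW: first cell '.' (not opp) -> no flip
Dir N: first cell '.' (not opp) -> no flip
Dir NE: first cell '.' (not opp) -> no flip
Dir W: first cell 'B' (not opp) -> no flip
Dir E: opp run (1,4), next='.' -> no flip
Dir SW: opp run (2,2) capped by B -> flip
Dir S: opp run (2,3) capped by B -> flip
Dir SE: first cell '.' (not opp) -> no flip
All flips: (2,2) (2,3)

Answer: ......
.BBBW.
WWBB..
.BWB..
B...B.
......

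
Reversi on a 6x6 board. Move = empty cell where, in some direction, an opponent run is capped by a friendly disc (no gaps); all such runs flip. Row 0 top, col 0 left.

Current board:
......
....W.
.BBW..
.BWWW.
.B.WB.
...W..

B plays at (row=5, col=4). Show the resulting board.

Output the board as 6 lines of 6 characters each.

Answer: ......
....W.
.BBW..
.BBWW.
.B.BB.
...WB.

Derivation:
Place B at (5,4); scan 8 dirs for brackets.
Dir NW: opp run (4,3) (3,2) capped by B -> flip
Dir N: first cell 'B' (not opp) -> no flip
Dir NE: first cell '.' (not opp) -> no flip
Dir W: opp run (5,3), next='.' -> no flip
Dir E: first cell '.' (not opp) -> no flip
Dir SW: edge -> no flip
Dir S: edge -> no flip
Dir SE: edge -> no flip
All flips: (3,2) (4,3)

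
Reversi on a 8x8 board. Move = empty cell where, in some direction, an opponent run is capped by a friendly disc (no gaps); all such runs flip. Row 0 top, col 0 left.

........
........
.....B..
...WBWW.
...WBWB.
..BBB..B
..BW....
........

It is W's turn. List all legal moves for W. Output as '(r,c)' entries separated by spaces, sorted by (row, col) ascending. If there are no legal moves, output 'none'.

Answer: (1,4) (1,5) (1,6) (2,3) (4,1) (4,7) (5,5) (5,6) (6,1) (6,5) (7,1)

Derivation:
(1,4): flips 1 -> legal
(1,5): flips 1 -> legal
(1,6): flips 2 -> legal
(2,3): flips 1 -> legal
(2,4): no bracket -> illegal
(2,6): no bracket -> illegal
(3,7): no bracket -> illegal
(4,1): flips 1 -> legal
(4,2): no bracket -> illegal
(4,7): flips 1 -> legal
(5,1): no bracket -> illegal
(5,5): flips 1 -> legal
(5,6): flips 1 -> legal
(6,1): flips 2 -> legal
(6,4): no bracket -> illegal
(6,5): flips 1 -> legal
(6,6): no bracket -> illegal
(6,7): no bracket -> illegal
(7,1): flips 3 -> legal
(7,2): no bracket -> illegal
(7,3): no bracket -> illegal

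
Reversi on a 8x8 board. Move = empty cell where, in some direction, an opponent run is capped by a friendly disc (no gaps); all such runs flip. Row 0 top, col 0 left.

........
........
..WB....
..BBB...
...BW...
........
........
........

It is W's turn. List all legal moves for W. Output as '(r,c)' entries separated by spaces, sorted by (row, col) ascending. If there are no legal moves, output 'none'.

(1,2): no bracket -> illegal
(1,3): no bracket -> illegal
(1,4): no bracket -> illegal
(2,1): no bracket -> illegal
(2,4): flips 2 -> legal
(2,5): no bracket -> illegal
(3,1): no bracket -> illegal
(3,5): no bracket -> illegal
(4,1): no bracket -> illegal
(4,2): flips 2 -> legal
(4,5): no bracket -> illegal
(5,2): no bracket -> illegal
(5,3): no bracket -> illegal
(5,4): no bracket -> illegal

Answer: (2,4) (4,2)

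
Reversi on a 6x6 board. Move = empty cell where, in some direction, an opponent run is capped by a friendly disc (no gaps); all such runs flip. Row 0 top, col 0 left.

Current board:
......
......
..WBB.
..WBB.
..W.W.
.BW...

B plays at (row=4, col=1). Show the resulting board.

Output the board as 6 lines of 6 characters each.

Answer: ......
......
..WBB.
..BBB.
.BW.W.
.BW...

Derivation:
Place B at (4,1); scan 8 dirs for brackets.
Dir NW: first cell '.' (not opp) -> no flip
Dir N: first cell '.' (not opp) -> no flip
Dir NE: opp run (3,2) capped by B -> flip
Dir W: first cell '.' (not opp) -> no flip
Dir E: opp run (4,2), next='.' -> no flip
Dir SW: first cell '.' (not opp) -> no flip
Dir S: first cell 'B' (not opp) -> no flip
Dir SE: opp run (5,2), next=edge -> no flip
All flips: (3,2)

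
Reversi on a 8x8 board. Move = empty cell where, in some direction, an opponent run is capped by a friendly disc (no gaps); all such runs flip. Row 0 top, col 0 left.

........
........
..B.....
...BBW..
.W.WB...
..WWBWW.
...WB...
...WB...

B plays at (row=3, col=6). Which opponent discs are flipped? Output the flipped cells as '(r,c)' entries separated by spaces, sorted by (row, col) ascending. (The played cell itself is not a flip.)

Answer: (3,5)

Derivation:
Dir NW: first cell '.' (not opp) -> no flip
Dir N: first cell '.' (not opp) -> no flip
Dir NE: first cell '.' (not opp) -> no flip
Dir W: opp run (3,5) capped by B -> flip
Dir E: first cell '.' (not opp) -> no flip
Dir SW: first cell '.' (not opp) -> no flip
Dir S: first cell '.' (not opp) -> no flip
Dir SE: first cell '.' (not opp) -> no flip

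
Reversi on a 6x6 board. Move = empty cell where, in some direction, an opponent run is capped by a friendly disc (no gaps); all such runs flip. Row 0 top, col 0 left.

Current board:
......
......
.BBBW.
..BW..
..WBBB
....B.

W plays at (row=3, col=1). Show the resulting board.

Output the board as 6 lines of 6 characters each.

Place W at (3,1); scan 8 dirs for brackets.
Dir NW: first cell '.' (not opp) -> no flip
Dir N: opp run (2,1), next='.' -> no flip
Dir NE: opp run (2,2), next='.' -> no flip
Dir W: first cell '.' (not opp) -> no flip
Dir E: opp run (3,2) capped by W -> flip
Dir SW: first cell '.' (not opp) -> no flip
Dir S: first cell '.' (not opp) -> no flip
Dir SE: first cell 'W' (not opp) -> no flip
All flips: (3,2)

Answer: ......
......
.BBBW.
.WWW..
..WBBB
....B.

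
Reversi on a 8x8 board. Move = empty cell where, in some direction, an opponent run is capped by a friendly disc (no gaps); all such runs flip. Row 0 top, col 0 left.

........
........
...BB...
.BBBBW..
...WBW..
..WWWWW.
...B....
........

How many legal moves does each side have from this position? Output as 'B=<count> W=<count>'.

-- B to move --
(2,5): no bracket -> illegal
(2,6): flips 1 -> legal
(3,6): flips 3 -> legal
(4,1): flips 1 -> legal
(4,2): flips 1 -> legal
(4,6): flips 2 -> legal
(4,7): no bracket -> illegal
(5,1): no bracket -> illegal
(5,7): no bracket -> illegal
(6,1): flips 2 -> legal
(6,2): flips 1 -> legal
(6,4): flips 1 -> legal
(6,5): flips 2 -> legal
(6,6): flips 1 -> legal
(6,7): flips 2 -> legal
B mobility = 11
-- W to move --
(1,2): flips 2 -> legal
(1,3): flips 3 -> legal
(1,4): flips 3 -> legal
(1,5): no bracket -> illegal
(2,0): no bracket -> illegal
(2,1): flips 1 -> legal
(2,2): flips 2 -> legal
(2,5): flips 1 -> legal
(3,0): flips 4 -> legal
(4,0): no bracket -> illegal
(4,1): no bracket -> illegal
(4,2): no bracket -> illegal
(6,2): no bracket -> illegal
(6,4): no bracket -> illegal
(7,2): flips 1 -> legal
(7,3): flips 1 -> legal
(7,4): flips 1 -> legal
W mobility = 10

Answer: B=11 W=10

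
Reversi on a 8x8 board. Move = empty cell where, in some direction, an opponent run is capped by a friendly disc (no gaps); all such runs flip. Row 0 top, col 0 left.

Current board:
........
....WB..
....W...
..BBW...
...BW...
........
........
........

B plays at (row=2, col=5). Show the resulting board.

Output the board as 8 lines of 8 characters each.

Place B at (2,5); scan 8 dirs for brackets.
Dir NW: opp run (1,4), next='.' -> no flip
Dir N: first cell 'B' (not opp) -> no flip
Dir NE: first cell '.' (not opp) -> no flip
Dir W: opp run (2,4), next='.' -> no flip
Dir E: first cell '.' (not opp) -> no flip
Dir SW: opp run (3,4) capped by B -> flip
Dir S: first cell '.' (not opp) -> no flip
Dir SE: first cell '.' (not opp) -> no flip
All flips: (3,4)

Answer: ........
....WB..
....WB..
..BBB...
...BW...
........
........
........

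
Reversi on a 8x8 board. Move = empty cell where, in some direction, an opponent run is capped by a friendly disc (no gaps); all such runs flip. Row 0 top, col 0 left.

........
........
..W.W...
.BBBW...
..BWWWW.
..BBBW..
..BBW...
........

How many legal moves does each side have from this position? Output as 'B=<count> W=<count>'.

-- B to move --
(1,1): flips 1 -> legal
(1,2): flips 1 -> legal
(1,3): flips 1 -> legal
(1,4): flips 3 -> legal
(1,5): flips 1 -> legal
(2,1): no bracket -> illegal
(2,3): no bracket -> illegal
(2,5): flips 2 -> legal
(3,5): flips 2 -> legal
(3,6): flips 1 -> legal
(3,7): no bracket -> illegal
(4,7): flips 4 -> legal
(5,6): flips 1 -> legal
(5,7): no bracket -> illegal
(6,5): flips 1 -> legal
(6,6): flips 2 -> legal
(7,3): no bracket -> illegal
(7,4): flips 1 -> legal
(7,5): flips 1 -> legal
B mobility = 14
-- W to move --
(2,0): flips 3 -> legal
(2,1): flips 1 -> legal
(2,3): flips 1 -> legal
(3,0): flips 3 -> legal
(4,0): flips 1 -> legal
(4,1): flips 1 -> legal
(5,1): flips 5 -> legal
(6,1): flips 3 -> legal
(6,5): flips 1 -> legal
(7,1): flips 2 -> legal
(7,2): flips 6 -> legal
(7,3): flips 2 -> legal
(7,4): no bracket -> illegal
W mobility = 12

Answer: B=14 W=12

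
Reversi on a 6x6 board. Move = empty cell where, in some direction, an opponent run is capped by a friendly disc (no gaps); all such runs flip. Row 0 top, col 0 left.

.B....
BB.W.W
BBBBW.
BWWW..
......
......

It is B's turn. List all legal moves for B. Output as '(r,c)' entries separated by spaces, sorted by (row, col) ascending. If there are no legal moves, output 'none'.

(0,2): no bracket -> illegal
(0,3): flips 1 -> legal
(0,4): flips 1 -> legal
(0,5): no bracket -> illegal
(1,2): no bracket -> illegal
(1,4): no bracket -> illegal
(2,5): flips 1 -> legal
(3,4): flips 3 -> legal
(3,5): no bracket -> illegal
(4,0): flips 1 -> legal
(4,1): flips 2 -> legal
(4,2): flips 2 -> legal
(4,3): flips 2 -> legal
(4,4): flips 1 -> legal

Answer: (0,3) (0,4) (2,5) (3,4) (4,0) (4,1) (4,2) (4,3) (4,4)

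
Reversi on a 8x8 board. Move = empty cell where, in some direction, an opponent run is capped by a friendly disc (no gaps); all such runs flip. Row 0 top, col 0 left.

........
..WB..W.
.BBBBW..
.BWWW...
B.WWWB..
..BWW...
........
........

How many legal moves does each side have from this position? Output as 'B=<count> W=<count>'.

-- B to move --
(0,1): flips 1 -> legal
(0,2): flips 1 -> legal
(0,3): flips 1 -> legal
(0,5): no bracket -> illegal
(0,6): no bracket -> illegal
(0,7): flips 4 -> legal
(1,1): flips 1 -> legal
(1,4): no bracket -> illegal
(1,5): no bracket -> illegal
(1,7): no bracket -> illegal
(2,6): flips 1 -> legal
(2,7): no bracket -> illegal
(3,5): flips 3 -> legal
(3,6): no bracket -> illegal
(4,1): flips 4 -> legal
(5,1): flips 2 -> legal
(5,5): flips 4 -> legal
(6,2): no bracket -> illegal
(6,3): flips 4 -> legal
(6,4): flips 5 -> legal
(6,5): flips 3 -> legal
B mobility = 13
-- W to move --
(0,2): no bracket -> illegal
(0,3): flips 2 -> legal
(0,4): no bracket -> illegal
(1,0): flips 1 -> legal
(1,1): flips 1 -> legal
(1,4): flips 3 -> legal
(1,5): flips 1 -> legal
(2,0): flips 5 -> legal
(3,0): flips 2 -> legal
(3,5): no bracket -> illegal
(3,6): flips 1 -> legal
(4,1): no bracket -> illegal
(4,6): flips 1 -> legal
(5,0): no bracket -> illegal
(5,1): flips 1 -> legal
(5,5): no bracket -> illegal
(5,6): flips 1 -> legal
(6,1): flips 1 -> legal
(6,2): flips 1 -> legal
(6,3): no bracket -> illegal
W mobility = 13

Answer: B=13 W=13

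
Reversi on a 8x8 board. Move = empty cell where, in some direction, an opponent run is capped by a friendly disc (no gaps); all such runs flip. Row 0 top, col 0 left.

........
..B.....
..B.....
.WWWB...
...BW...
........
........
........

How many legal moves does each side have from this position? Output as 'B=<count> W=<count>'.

Answer: B=8 W=8

Derivation:
-- B to move --
(2,0): no bracket -> illegal
(2,1): flips 1 -> legal
(2,3): flips 1 -> legal
(2,4): no bracket -> illegal
(3,0): flips 3 -> legal
(3,5): no bracket -> illegal
(4,0): flips 1 -> legal
(4,1): no bracket -> illegal
(4,2): flips 1 -> legal
(4,5): flips 1 -> legal
(5,3): no bracket -> illegal
(5,4): flips 1 -> legal
(5,5): flips 2 -> legal
B mobility = 8
-- W to move --
(0,1): no bracket -> illegal
(0,2): flips 2 -> legal
(0,3): no bracket -> illegal
(1,1): flips 1 -> legal
(1,3): flips 1 -> legal
(2,1): no bracket -> illegal
(2,3): no bracket -> illegal
(2,4): flips 1 -> legal
(2,5): no bracket -> illegal
(3,5): flips 1 -> legal
(4,2): flips 1 -> legal
(4,5): no bracket -> illegal
(5,2): no bracket -> illegal
(5,3): flips 1 -> legal
(5,4): flips 1 -> legal
W mobility = 8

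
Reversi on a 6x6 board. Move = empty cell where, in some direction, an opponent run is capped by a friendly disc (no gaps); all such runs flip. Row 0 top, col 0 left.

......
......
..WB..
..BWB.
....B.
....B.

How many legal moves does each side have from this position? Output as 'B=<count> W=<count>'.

-- B to move --
(1,1): flips 2 -> legal
(1,2): flips 1 -> legal
(1,3): no bracket -> illegal
(2,1): flips 1 -> legal
(2,4): no bracket -> illegal
(3,1): no bracket -> illegal
(4,2): no bracket -> illegal
(4,3): flips 1 -> legal
B mobility = 4
-- W to move --
(1,2): no bracket -> illegal
(1,3): flips 1 -> legal
(1,4): no bracket -> illegal
(2,1): no bracket -> illegal
(2,4): flips 1 -> legal
(2,5): no bracket -> illegal
(3,1): flips 1 -> legal
(3,5): flips 1 -> legal
(4,1): no bracket -> illegal
(4,2): flips 1 -> legal
(4,3): no bracket -> illegal
(4,5): no bracket -> illegal
(5,3): no bracket -> illegal
(5,5): flips 1 -> legal
W mobility = 6

Answer: B=4 W=6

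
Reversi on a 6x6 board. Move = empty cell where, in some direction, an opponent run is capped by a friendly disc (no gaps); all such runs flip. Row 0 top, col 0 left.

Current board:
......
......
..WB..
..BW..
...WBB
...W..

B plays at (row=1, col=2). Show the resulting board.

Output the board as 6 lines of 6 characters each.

Place B at (1,2); scan 8 dirs for brackets.
Dir NW: first cell '.' (not opp) -> no flip
Dir N: first cell '.' (not opp) -> no flip
Dir NE: first cell '.' (not opp) -> no flip
Dir W: first cell '.' (not opp) -> no flip
Dir E: first cell '.' (not opp) -> no flip
Dir SW: first cell '.' (not opp) -> no flip
Dir S: opp run (2,2) capped by B -> flip
Dir SE: first cell 'B' (not opp) -> no flip
All flips: (2,2)

Answer: ......
..B...
..BB..
..BW..
...WBB
...W..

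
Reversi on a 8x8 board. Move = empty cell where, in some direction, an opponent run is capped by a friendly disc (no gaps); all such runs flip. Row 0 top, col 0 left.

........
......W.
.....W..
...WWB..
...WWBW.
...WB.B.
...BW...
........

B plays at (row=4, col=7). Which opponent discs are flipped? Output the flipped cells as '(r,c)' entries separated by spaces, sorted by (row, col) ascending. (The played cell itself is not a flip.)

Dir NW: first cell '.' (not opp) -> no flip
Dir N: first cell '.' (not opp) -> no flip
Dir NE: edge -> no flip
Dir W: opp run (4,6) capped by B -> flip
Dir E: edge -> no flip
Dir SW: first cell 'B' (not opp) -> no flip
Dir S: first cell '.' (not opp) -> no flip
Dir SE: edge -> no flip

Answer: (4,6)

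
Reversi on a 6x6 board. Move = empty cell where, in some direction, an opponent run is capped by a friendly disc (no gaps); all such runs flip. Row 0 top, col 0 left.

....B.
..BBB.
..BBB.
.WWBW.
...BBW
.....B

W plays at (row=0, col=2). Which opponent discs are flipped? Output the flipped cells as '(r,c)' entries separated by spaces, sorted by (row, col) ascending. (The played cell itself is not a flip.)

Answer: (1,2) (2,2)

Derivation:
Dir NW: edge -> no flip
Dir N: edge -> no flip
Dir NE: edge -> no flip
Dir W: first cell '.' (not opp) -> no flip
Dir E: first cell '.' (not opp) -> no flip
Dir SW: first cell '.' (not opp) -> no flip
Dir S: opp run (1,2) (2,2) capped by W -> flip
Dir SE: opp run (1,3) (2,4), next='.' -> no flip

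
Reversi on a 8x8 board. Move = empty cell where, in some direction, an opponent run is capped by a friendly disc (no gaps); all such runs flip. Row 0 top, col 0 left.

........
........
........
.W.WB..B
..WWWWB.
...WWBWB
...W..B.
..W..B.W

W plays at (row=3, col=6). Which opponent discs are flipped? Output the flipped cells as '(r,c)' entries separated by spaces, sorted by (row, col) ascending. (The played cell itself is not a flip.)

Answer: (4,6)

Derivation:
Dir NW: first cell '.' (not opp) -> no flip
Dir N: first cell '.' (not opp) -> no flip
Dir NE: first cell '.' (not opp) -> no flip
Dir W: first cell '.' (not opp) -> no flip
Dir E: opp run (3,7), next=edge -> no flip
Dir SW: first cell 'W' (not opp) -> no flip
Dir S: opp run (4,6) capped by W -> flip
Dir SE: first cell '.' (not opp) -> no flip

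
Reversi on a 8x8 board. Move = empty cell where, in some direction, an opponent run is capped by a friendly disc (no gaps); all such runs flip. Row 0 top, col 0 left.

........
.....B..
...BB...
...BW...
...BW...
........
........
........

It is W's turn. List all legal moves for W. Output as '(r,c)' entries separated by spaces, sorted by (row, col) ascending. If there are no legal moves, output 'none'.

Answer: (1,2) (1,4) (2,2) (3,2) (4,2) (5,2)

Derivation:
(0,4): no bracket -> illegal
(0,5): no bracket -> illegal
(0,6): no bracket -> illegal
(1,2): flips 1 -> legal
(1,3): no bracket -> illegal
(1,4): flips 1 -> legal
(1,6): no bracket -> illegal
(2,2): flips 1 -> legal
(2,5): no bracket -> illegal
(2,6): no bracket -> illegal
(3,2): flips 1 -> legal
(3,5): no bracket -> illegal
(4,2): flips 1 -> legal
(5,2): flips 1 -> legal
(5,3): no bracket -> illegal
(5,4): no bracket -> illegal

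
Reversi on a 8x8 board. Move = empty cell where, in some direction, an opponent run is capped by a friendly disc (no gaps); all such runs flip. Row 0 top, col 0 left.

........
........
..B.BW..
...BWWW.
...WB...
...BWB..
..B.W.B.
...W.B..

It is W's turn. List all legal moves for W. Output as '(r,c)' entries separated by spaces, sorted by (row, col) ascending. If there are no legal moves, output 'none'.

Answer: (1,3) (1,4) (2,3) (3,2) (4,2) (4,5) (4,6) (5,1) (5,2) (5,6) (6,3) (7,1)

Derivation:
(1,1): no bracket -> illegal
(1,2): no bracket -> illegal
(1,3): flips 1 -> legal
(1,4): flips 1 -> legal
(1,5): no bracket -> illegal
(2,1): no bracket -> illegal
(2,3): flips 2 -> legal
(3,1): no bracket -> illegal
(3,2): flips 1 -> legal
(4,2): flips 1 -> legal
(4,5): flips 1 -> legal
(4,6): flips 1 -> legal
(5,1): flips 1 -> legal
(5,2): flips 1 -> legal
(5,6): flips 1 -> legal
(5,7): no bracket -> illegal
(6,1): no bracket -> illegal
(6,3): flips 1 -> legal
(6,5): no bracket -> illegal
(6,7): no bracket -> illegal
(7,1): flips 3 -> legal
(7,2): no bracket -> illegal
(7,4): no bracket -> illegal
(7,6): no bracket -> illegal
(7,7): no bracket -> illegal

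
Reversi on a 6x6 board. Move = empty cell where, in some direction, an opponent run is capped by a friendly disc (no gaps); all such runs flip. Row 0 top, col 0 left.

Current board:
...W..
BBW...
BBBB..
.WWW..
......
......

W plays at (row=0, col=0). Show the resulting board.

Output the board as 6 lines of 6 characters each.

Answer: W..W..
BWW...
BBWB..
.WWW..
......
......

Derivation:
Place W at (0,0); scan 8 dirs for brackets.
Dir NW: edge -> no flip
Dir N: edge -> no flip
Dir NE: edge -> no flip
Dir W: edge -> no flip
Dir E: first cell '.' (not opp) -> no flip
Dir SW: edge -> no flip
Dir S: opp run (1,0) (2,0), next='.' -> no flip
Dir SE: opp run (1,1) (2,2) capped by W -> flip
All flips: (1,1) (2,2)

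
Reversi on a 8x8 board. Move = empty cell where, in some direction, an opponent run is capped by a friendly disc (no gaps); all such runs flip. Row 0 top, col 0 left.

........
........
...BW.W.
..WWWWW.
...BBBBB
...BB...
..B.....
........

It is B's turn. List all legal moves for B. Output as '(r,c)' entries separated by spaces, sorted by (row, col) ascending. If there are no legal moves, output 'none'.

Answer: (1,3) (1,4) (1,6) (1,7) (2,1) (2,2) (2,5) (2,7) (4,1)

Derivation:
(1,3): flips 2 -> legal
(1,4): flips 2 -> legal
(1,5): no bracket -> illegal
(1,6): flips 2 -> legal
(1,7): flips 2 -> legal
(2,1): flips 1 -> legal
(2,2): flips 1 -> legal
(2,5): flips 4 -> legal
(2,7): flips 1 -> legal
(3,1): no bracket -> illegal
(3,7): no bracket -> illegal
(4,1): flips 1 -> legal
(4,2): no bracket -> illegal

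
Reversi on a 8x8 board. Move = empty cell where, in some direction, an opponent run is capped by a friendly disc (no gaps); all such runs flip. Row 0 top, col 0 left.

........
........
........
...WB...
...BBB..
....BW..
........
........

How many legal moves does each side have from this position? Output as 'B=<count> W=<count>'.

-- B to move --
(2,2): flips 1 -> legal
(2,3): flips 1 -> legal
(2,4): no bracket -> illegal
(3,2): flips 1 -> legal
(4,2): no bracket -> illegal
(4,6): no bracket -> illegal
(5,6): flips 1 -> legal
(6,4): no bracket -> illegal
(6,5): flips 1 -> legal
(6,6): flips 1 -> legal
B mobility = 6
-- W to move --
(2,3): no bracket -> illegal
(2,4): no bracket -> illegal
(2,5): no bracket -> illegal
(3,2): no bracket -> illegal
(3,5): flips 2 -> legal
(3,6): no bracket -> illegal
(4,2): no bracket -> illegal
(4,6): no bracket -> illegal
(5,2): no bracket -> illegal
(5,3): flips 2 -> legal
(5,6): no bracket -> illegal
(6,3): no bracket -> illegal
(6,4): no bracket -> illegal
(6,5): no bracket -> illegal
W mobility = 2

Answer: B=6 W=2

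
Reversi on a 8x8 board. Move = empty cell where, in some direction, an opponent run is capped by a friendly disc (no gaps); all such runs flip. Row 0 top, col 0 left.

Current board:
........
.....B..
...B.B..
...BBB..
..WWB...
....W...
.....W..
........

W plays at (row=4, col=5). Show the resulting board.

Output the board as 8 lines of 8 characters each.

Place W at (4,5); scan 8 dirs for brackets.
Dir NW: opp run (3,4) (2,3), next='.' -> no flip
Dir N: opp run (3,5) (2,5) (1,5), next='.' -> no flip
Dir NE: first cell '.' (not opp) -> no flip
Dir W: opp run (4,4) capped by W -> flip
Dir E: first cell '.' (not opp) -> no flip
Dir SW: first cell 'W' (not opp) -> no flip
Dir S: first cell '.' (not opp) -> no flip
Dir SE: first cell '.' (not opp) -> no flip
All flips: (4,4)

Answer: ........
.....B..
...B.B..
...BBB..
..WWWW..
....W...
.....W..
........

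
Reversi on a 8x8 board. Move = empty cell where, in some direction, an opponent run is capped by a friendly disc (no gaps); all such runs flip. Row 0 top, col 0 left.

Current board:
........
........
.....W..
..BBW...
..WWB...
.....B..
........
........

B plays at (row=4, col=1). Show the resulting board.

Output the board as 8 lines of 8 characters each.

Place B at (4,1); scan 8 dirs for brackets.
Dir NW: first cell '.' (not opp) -> no flip
Dir N: first cell '.' (not opp) -> no flip
Dir NE: first cell 'B' (not opp) -> no flip
Dir W: first cell '.' (not opp) -> no flip
Dir E: opp run (4,2) (4,3) capped by B -> flip
Dir SW: first cell '.' (not opp) -> no flip
Dir S: first cell '.' (not opp) -> no flip
Dir SE: first cell '.' (not opp) -> no flip
All flips: (4,2) (4,3)

Answer: ........
........
.....W..
..BBW...
.BBBB...
.....B..
........
........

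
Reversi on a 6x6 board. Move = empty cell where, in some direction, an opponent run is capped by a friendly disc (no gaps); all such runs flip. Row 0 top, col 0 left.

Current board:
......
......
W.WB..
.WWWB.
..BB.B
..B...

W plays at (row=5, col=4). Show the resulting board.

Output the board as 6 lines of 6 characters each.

Answer: ......
......
W.WB..
.WWWB.
..BW.B
..B.W.

Derivation:
Place W at (5,4); scan 8 dirs for brackets.
Dir NW: opp run (4,3) capped by W -> flip
Dir N: first cell '.' (not opp) -> no flip
Dir NE: opp run (4,5), next=edge -> no flip
Dir W: first cell '.' (not opp) -> no flip
Dir E: first cell '.' (not opp) -> no flip
Dir SW: edge -> no flip
Dir S: edge -> no flip
Dir SE: edge -> no flip
All flips: (4,3)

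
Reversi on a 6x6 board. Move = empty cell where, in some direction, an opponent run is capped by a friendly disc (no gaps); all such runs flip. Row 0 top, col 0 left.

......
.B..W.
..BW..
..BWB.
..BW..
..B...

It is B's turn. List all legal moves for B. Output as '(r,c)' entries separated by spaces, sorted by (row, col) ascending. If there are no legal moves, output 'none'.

Answer: (0,5) (1,2) (2,4) (4,4) (5,4)

Derivation:
(0,3): no bracket -> illegal
(0,4): no bracket -> illegal
(0,5): flips 2 -> legal
(1,2): flips 1 -> legal
(1,3): no bracket -> illegal
(1,5): no bracket -> illegal
(2,4): flips 2 -> legal
(2,5): no bracket -> illegal
(4,4): flips 2 -> legal
(5,3): no bracket -> illegal
(5,4): flips 1 -> legal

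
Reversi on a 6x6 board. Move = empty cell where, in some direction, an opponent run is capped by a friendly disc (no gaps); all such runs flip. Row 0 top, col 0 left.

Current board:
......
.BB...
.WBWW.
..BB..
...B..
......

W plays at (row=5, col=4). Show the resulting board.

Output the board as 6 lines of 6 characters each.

Answer: ......
.BB...
.WBWW.
..WB..
...W..
....W.

Derivation:
Place W at (5,4); scan 8 dirs for brackets.
Dir NW: opp run (4,3) (3,2) capped by W -> flip
Dir N: first cell '.' (not opp) -> no flip
Dir NE: first cell '.' (not opp) -> no flip
Dir W: first cell '.' (not opp) -> no flip
Dir E: first cell '.' (not opp) -> no flip
Dir SW: edge -> no flip
Dir S: edge -> no flip
Dir SE: edge -> no flip
All flips: (3,2) (4,3)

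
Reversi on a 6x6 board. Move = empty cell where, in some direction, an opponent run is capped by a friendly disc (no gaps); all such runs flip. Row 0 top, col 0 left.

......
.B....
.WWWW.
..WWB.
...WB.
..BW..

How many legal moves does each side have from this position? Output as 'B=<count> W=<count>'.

Answer: B=5 W=8

Derivation:
-- B to move --
(1,0): no bracket -> illegal
(1,2): flips 1 -> legal
(1,3): no bracket -> illegal
(1,4): flips 1 -> legal
(1,5): no bracket -> illegal
(2,0): no bracket -> illegal
(2,5): no bracket -> illegal
(3,0): no bracket -> illegal
(3,1): flips 3 -> legal
(3,5): no bracket -> illegal
(4,1): no bracket -> illegal
(4,2): flips 1 -> legal
(5,4): flips 1 -> legal
B mobility = 5
-- W to move --
(0,0): flips 1 -> legal
(0,1): flips 1 -> legal
(0,2): no bracket -> illegal
(1,0): no bracket -> illegal
(1,2): no bracket -> illegal
(2,0): no bracket -> illegal
(2,5): flips 1 -> legal
(3,5): flips 2 -> legal
(4,1): no bracket -> illegal
(4,2): no bracket -> illegal
(4,5): flips 2 -> legal
(5,1): flips 1 -> legal
(5,4): flips 2 -> legal
(5,5): flips 1 -> legal
W mobility = 8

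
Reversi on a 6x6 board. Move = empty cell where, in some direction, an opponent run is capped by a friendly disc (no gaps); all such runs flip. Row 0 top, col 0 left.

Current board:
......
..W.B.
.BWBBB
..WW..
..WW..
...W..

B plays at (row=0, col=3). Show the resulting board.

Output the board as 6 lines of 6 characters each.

Answer: ...B..
..B.B.
.BWBBB
..WW..
..WW..
...W..

Derivation:
Place B at (0,3); scan 8 dirs for brackets.
Dir NW: edge -> no flip
Dir N: edge -> no flip
Dir NE: edge -> no flip
Dir W: first cell '.' (not opp) -> no flip
Dir E: first cell '.' (not opp) -> no flip
Dir SW: opp run (1,2) capped by B -> flip
Dir S: first cell '.' (not opp) -> no flip
Dir SE: first cell 'B' (not opp) -> no flip
All flips: (1,2)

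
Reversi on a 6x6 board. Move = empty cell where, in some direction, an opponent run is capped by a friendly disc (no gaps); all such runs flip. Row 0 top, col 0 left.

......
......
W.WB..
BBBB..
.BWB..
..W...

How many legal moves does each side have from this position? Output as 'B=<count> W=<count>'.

Answer: B=7 W=4

Derivation:
-- B to move --
(1,0): flips 1 -> legal
(1,1): flips 1 -> legal
(1,2): flips 1 -> legal
(1,3): flips 1 -> legal
(2,1): flips 1 -> legal
(5,1): flips 1 -> legal
(5,3): flips 1 -> legal
B mobility = 7
-- W to move --
(1,2): no bracket -> illegal
(1,3): no bracket -> illegal
(1,4): no bracket -> illegal
(2,1): no bracket -> illegal
(2,4): flips 2 -> legal
(3,4): flips 1 -> legal
(4,0): flips 3 -> legal
(4,4): flips 2 -> legal
(5,0): no bracket -> illegal
(5,1): no bracket -> illegal
(5,3): no bracket -> illegal
(5,4): no bracket -> illegal
W mobility = 4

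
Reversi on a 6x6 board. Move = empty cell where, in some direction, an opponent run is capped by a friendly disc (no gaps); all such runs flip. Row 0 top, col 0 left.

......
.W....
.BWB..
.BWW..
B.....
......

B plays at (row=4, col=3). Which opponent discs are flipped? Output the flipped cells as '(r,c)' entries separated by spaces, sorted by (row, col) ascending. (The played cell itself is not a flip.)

Answer: (3,2) (3,3)

Derivation:
Dir NW: opp run (3,2) capped by B -> flip
Dir N: opp run (3,3) capped by B -> flip
Dir NE: first cell '.' (not opp) -> no flip
Dir W: first cell '.' (not opp) -> no flip
Dir E: first cell '.' (not opp) -> no flip
Dir SW: first cell '.' (not opp) -> no flip
Dir S: first cell '.' (not opp) -> no flip
Dir SE: first cell '.' (not opp) -> no flip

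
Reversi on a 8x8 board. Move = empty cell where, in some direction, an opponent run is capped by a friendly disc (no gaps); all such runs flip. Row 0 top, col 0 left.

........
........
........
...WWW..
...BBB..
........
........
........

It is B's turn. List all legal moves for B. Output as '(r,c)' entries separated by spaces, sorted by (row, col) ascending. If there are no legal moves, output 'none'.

Answer: (2,2) (2,3) (2,4) (2,5) (2,6)

Derivation:
(2,2): flips 1 -> legal
(2,3): flips 2 -> legal
(2,4): flips 1 -> legal
(2,5): flips 2 -> legal
(2,6): flips 1 -> legal
(3,2): no bracket -> illegal
(3,6): no bracket -> illegal
(4,2): no bracket -> illegal
(4,6): no bracket -> illegal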